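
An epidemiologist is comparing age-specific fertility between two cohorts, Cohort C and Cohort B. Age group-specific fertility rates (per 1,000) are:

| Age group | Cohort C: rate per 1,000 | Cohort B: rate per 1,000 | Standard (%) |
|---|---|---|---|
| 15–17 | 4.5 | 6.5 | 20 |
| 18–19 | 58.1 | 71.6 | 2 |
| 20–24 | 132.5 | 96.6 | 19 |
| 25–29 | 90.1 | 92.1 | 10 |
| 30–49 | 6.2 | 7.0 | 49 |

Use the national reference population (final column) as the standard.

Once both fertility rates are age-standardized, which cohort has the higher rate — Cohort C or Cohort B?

Cohort C

Standard weights: 0.20, 0.02, 0.19, 0.10, 0.49.
Cohort C: 0.2000×4.5 + 0.0200×58.1 + 0.1900×132.5 + 0.1000×90.1 + 0.4900×6.2 = 39.2850 per 1,000.
Cohort B: 0.2000×6.5 + 0.0200×71.6 + 0.1900×96.6 + 0.1000×92.1 + 0.4900×7.0 = 33.7260 per 1,000.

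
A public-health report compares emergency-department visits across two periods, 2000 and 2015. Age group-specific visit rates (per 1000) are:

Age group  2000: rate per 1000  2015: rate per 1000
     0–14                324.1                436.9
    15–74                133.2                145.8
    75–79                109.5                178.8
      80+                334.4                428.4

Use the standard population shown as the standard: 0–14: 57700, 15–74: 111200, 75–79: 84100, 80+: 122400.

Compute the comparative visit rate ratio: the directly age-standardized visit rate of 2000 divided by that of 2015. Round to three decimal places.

Standard total = 375400; weights = 0.1537, 0.2962, 0.2240, 0.3261.
2000: 0.1537×324.1 + 0.2962×133.2 + 0.2240×109.5 + 0.3261×334.4 = 222.8341 per 1000.
2015: 0.1537×436.9 + 0.2962×145.8 + 0.2240×178.8 + 0.3261×428.4 = 290.0781 per 1000.
Ratio = 222.8341 ÷ 290.0781 = 0.76819.

0.768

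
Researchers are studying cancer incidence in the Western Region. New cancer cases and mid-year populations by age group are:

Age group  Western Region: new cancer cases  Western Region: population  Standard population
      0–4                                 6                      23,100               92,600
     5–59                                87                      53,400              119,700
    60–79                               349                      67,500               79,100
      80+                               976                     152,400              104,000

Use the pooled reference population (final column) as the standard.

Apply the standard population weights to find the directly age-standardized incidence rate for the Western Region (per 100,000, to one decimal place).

327.3

Age-specific rates per 100,000 for the Western Region: 25.97, 162.92, 517.04, 640.42.
Standard total = 395,400; weights = 0.2342, 0.3027, 0.2001, 0.2630.
Standardized rate: 0.2342×25.97 + 0.3027×162.92 + 0.2001×517.04 + 0.2630×640.42 = 327.2842 per 100,000.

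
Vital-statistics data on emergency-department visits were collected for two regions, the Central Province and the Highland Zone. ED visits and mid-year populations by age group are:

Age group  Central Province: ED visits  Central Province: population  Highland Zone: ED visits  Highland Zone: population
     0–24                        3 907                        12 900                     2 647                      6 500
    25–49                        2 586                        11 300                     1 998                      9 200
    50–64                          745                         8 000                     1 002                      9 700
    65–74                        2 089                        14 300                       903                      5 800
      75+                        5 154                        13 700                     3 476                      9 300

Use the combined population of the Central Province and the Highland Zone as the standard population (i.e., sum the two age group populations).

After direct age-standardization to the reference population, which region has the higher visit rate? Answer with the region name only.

Age-specific rates per 1 000 for the Central Province: 302.868, 228.850, 93.125, 146.084, 376.204.
For the Highland Zone: 407.231, 217.174, 103.299, 155.690, 373.763.
Combined standard total = 100 700; weights = 0.1927, 0.2036, 0.1758, 0.1996, 0.2284.
The Central Province: 0.1927×302.868 + 0.2036×228.850 + 0.1758×93.125 + 0.1996×146.084 + 0.2284×376.204 = 236.3889 per 1 000.
The Highland Zone: 0.1927×407.231 + 0.2036×217.174 + 0.1758×103.299 + 0.1996×155.690 + 0.2284×373.763 = 257.2657 per 1 000.

Highland Zone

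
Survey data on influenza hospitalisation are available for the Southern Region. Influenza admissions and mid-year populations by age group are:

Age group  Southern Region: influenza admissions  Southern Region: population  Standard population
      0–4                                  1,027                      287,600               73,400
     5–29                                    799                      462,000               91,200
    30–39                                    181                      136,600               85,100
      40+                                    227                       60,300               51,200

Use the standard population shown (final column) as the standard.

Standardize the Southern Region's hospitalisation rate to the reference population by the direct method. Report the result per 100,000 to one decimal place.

Age-specific rates per 100,000 for the Southern Region: 357.09, 172.94, 132.50, 376.45.
Standard total = 300,900; weights = 0.2439, 0.3031, 0.2828, 0.1702.
Standardized rate: 0.2439×357.09 + 0.3031×172.94 + 0.2828×132.50 + 0.1702×376.45 = 241.0550 per 100,000.

241.1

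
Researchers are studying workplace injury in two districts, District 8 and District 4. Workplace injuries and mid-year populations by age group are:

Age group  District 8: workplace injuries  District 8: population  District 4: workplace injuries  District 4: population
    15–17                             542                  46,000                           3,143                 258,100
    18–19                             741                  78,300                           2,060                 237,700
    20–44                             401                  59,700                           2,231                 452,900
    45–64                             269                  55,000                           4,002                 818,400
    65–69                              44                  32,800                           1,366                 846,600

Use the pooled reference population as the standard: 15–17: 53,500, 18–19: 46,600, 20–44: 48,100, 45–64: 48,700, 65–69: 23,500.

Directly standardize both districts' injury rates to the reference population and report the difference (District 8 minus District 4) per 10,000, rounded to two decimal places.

4.35

Age-specific rates per 10,000 for District 8: 117.83, 94.64, 67.17, 48.91, 13.41.
For District 4: 121.77, 86.66, 49.26, 48.90, 16.14.
Standard total = 220,400; weights = 0.2427, 0.2114, 0.2182, 0.2210, 0.1066.
District 8: 0.2427×117.83 + 0.2114×94.64 + 0.2182×67.17 + 0.2210×48.91 + 0.1066×13.41 = 75.5068 per 10,000.
District 4: 0.2427×121.77 + 0.2114×86.66 + 0.2182×49.26 + 0.2210×48.90 + 0.1066×16.14 = 71.1593 per 10,000.
Difference = 75.5068 − 71.1593 = 4.3474.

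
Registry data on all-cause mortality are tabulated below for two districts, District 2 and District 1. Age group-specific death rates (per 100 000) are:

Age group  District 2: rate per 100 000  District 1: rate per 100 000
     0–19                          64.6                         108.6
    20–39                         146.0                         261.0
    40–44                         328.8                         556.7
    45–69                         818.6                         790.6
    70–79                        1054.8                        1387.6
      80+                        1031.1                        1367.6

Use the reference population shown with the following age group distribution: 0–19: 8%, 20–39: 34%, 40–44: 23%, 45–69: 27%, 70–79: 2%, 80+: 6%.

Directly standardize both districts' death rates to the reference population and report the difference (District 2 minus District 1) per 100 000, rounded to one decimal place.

-114.3

Standard weights: 0.08, 0.34, 0.23, 0.27, 0.02, 0.06.
District 2: 0.0800×64.6 + 0.3400×146.0 + 0.2300×328.8 + 0.2700×818.6 + 0.0200×1054.8 + 0.0600×1031.1 = 434.4160 per 100 000.
District 1: 0.0800×108.6 + 0.3400×261.0 + 0.2300×556.7 + 0.2700×790.6 + 0.0200×1387.6 + 0.0600×1367.6 = 548.7390 per 100 000.
Difference = 434.4160 − 548.7390 = -114.3230.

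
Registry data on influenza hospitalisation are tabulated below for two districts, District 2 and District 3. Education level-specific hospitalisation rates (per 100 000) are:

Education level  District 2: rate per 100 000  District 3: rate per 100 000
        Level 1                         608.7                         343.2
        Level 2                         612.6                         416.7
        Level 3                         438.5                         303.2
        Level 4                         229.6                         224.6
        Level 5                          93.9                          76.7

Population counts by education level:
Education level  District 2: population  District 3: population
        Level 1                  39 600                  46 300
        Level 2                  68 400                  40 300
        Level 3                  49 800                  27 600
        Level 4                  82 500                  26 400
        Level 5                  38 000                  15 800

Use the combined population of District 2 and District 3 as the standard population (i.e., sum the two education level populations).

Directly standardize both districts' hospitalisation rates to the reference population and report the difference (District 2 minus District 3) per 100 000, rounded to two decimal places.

128.92

Combined standard total = 434 700; weights = 0.1976, 0.2501, 0.1781, 0.2505, 0.1238.
District 2: 0.1976×608.7 + 0.2501×612.6 + 0.1781×438.5 + 0.2505×229.6 + 0.1238×93.9 = 420.6858 per 100 000.
District 3: 0.1976×343.2 + 0.2501×416.7 + 0.1781×303.2 + 0.2505×224.6 + 0.1238×76.7 = 291.7627 per 100 000.
Difference = 420.6858 − 291.7627 = 128.9231.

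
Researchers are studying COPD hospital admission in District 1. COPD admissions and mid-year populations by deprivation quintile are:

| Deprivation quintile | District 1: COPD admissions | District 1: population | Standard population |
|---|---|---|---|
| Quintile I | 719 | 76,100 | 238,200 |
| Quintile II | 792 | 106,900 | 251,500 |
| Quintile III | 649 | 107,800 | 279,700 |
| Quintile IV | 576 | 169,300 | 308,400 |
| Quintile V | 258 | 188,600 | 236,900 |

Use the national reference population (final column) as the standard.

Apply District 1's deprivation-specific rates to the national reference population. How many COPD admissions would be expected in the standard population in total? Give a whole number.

Deprivation-specific rates per 10,000 for District 1: 94.48, 74.09, 60.20, 34.02, 13.68.
Expected COPD admissions = Σ (standard pop × deprivation-specific rate ÷ 10,000)
= 238,200×94.48/10,000 + 251,500×74.09/10,000 + 279,700×60.20/10,000 + 308,400×34.02/10,000 + 236,900×13.68/10,000
= 2250.54 + 1863.31 + 1683.91 + 1049.25 + 324.07 = 7171.08.

7171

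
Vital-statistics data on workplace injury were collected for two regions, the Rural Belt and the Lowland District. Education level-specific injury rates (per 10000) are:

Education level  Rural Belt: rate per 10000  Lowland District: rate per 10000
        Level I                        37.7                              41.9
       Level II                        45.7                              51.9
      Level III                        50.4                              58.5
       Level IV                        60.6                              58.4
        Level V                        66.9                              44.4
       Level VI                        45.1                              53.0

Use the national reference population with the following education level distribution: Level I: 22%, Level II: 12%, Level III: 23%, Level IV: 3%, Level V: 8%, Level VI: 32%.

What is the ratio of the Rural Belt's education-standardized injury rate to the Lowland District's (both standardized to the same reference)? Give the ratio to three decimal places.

Standard weights: 0.22, 0.12, 0.23, 0.03, 0.08, 0.32.
The Rural Belt: 0.2200×37.7 + 0.1200×45.7 + 0.2300×50.4 + 0.0300×60.6 + 0.0800×66.9 + 0.3200×45.1 = 46.9720 per 10000.
The Lowland District: 0.2200×41.9 + 0.1200×51.9 + 0.2300×58.5 + 0.0300×58.4 + 0.0800×44.4 + 0.3200×53.0 = 51.1650 per 10000.
Ratio = 46.9720 ÷ 51.1650 = 0.91805.

0.918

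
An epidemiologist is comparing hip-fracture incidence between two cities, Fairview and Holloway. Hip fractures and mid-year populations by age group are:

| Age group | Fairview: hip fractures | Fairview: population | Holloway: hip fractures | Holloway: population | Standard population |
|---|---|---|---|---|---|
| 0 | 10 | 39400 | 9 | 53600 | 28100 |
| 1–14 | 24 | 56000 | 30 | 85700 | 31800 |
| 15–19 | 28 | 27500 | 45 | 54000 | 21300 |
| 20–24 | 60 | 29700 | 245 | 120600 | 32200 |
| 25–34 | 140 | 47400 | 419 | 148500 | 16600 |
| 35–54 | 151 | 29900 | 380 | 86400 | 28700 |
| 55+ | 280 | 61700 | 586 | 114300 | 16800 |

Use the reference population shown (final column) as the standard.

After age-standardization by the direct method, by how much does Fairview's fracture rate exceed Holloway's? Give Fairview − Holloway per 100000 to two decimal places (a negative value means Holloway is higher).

11.11

Age-specific rates per 100000 for Fairview: 25.38, 42.86, 101.82, 202.02, 295.36, 505.02, 453.81.
For Holloway: 16.79, 35.01, 83.33, 203.15, 282.15, 439.81, 512.69.
Standard total = 175500; weights = 0.1601, 0.1812, 0.1214, 0.1835, 0.0946, 0.1635, 0.0957.
Fairview: 0.1601×25.38 + 0.1812×42.86 + 0.1214×101.82 + 0.1835×202.02 + 0.0946×295.36 + 0.1635×505.02 + 0.0957×453.81 = 215.2180 per 100000.
Holloway: 0.1601×16.79 + 0.1812×35.01 + 0.1214×83.33 + 0.1835×203.15 + 0.0946×282.15 + 0.1635×439.81 + 0.0957×512.69 = 204.1086 per 100000.
Difference = 215.2180 − 204.1086 = 11.1094.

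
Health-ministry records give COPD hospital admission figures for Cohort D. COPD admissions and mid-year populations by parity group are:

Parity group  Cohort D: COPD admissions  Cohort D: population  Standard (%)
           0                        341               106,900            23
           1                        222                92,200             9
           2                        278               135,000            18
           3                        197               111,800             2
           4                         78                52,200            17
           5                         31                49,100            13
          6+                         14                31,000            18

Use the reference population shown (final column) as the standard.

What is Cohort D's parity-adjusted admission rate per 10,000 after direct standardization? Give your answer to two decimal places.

Parity-specific rates per 10,000 for Cohort D: 31.90, 24.08, 20.59, 17.62, 14.94, 6.31, 4.52.
Standard weights: 0.23, 0.09, 0.18, 0.02, 0.17, 0.13, 0.18.
Standardized rate: 0.2300×31.90 + 0.0900×24.08 + 0.1800×20.59 + 0.0200×17.62 + 0.1700×14.94 + 0.1300×6.31 + 0.1800×4.52 = 17.7368 per 10,000.

17.74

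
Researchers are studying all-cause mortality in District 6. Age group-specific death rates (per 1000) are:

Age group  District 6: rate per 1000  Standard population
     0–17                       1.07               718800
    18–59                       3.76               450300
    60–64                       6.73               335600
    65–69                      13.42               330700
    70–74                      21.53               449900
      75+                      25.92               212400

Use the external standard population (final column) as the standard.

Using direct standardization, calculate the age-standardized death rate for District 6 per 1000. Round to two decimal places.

Standard total = 2497700; weights = 0.2878, 0.1803, 0.1344, 0.1324, 0.1801, 0.0850.
Standardized rate: 0.2878×1.07 + 0.1803×3.76 + 0.1344×6.73 + 0.1324×13.42 + 0.1801×21.53 + 0.0850×25.92 = 9.7492 per 1000.

9.75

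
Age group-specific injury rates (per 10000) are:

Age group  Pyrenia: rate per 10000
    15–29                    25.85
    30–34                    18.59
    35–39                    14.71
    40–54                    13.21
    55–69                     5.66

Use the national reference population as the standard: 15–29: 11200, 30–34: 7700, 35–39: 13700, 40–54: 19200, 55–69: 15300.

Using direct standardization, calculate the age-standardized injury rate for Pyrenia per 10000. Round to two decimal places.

Standard total = 67100; weights = 0.1669, 0.1148, 0.2042, 0.2861, 0.2280.
Standardized rate: 0.1669×25.85 + 0.1148×18.59 + 0.2042×14.71 + 0.2861×13.21 + 0.2280×5.66 = 14.5219 per 10000.

14.52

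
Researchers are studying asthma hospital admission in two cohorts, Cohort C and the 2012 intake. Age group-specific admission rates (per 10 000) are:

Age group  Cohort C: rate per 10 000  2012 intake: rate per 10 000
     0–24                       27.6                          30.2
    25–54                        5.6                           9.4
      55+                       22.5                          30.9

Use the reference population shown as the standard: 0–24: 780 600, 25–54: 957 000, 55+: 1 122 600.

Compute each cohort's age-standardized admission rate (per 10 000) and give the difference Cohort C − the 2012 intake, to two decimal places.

-5.28

Standard total = 2 860 200; weights = 0.2729, 0.3346, 0.3925.
Cohort C: 0.2729×27.6 + 0.3346×5.6 + 0.3925×22.5 = 18.2373 per 10 000.
The 2012 intake: 0.2729×30.2 + 0.3346×9.4 + 0.3925×30.9 = 23.5152 per 10 000.
Difference = 18.2373 − 23.5152 = -5.2780.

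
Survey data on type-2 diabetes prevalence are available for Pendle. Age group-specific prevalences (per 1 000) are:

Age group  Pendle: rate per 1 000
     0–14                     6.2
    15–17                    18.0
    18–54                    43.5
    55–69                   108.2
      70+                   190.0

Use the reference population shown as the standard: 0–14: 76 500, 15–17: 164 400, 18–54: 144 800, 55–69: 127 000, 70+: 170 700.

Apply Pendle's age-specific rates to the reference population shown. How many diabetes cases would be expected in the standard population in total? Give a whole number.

55907

Expected diabetes cases = Σ (standard pop × age-specific rate ÷ 1 000)
= 76 500×6.2/1 000 + 164 400×18.0/1 000 + 144 800×43.5/1 000 + 127 000×108.2/1 000 + 170 700×190.0/1 000
= 474.30 + 2959.20 + 6298.80 + 13741.40 + 32433.00 = 55906.70.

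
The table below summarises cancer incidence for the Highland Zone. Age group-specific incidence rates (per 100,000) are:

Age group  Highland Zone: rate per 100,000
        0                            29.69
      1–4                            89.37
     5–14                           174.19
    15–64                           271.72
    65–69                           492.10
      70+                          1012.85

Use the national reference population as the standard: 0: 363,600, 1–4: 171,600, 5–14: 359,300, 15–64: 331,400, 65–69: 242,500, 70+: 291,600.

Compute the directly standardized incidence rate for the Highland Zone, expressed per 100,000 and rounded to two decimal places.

337.19

Standard total = 1,760,000; weights = 0.2066, 0.0975, 0.2041, 0.1883, 0.1378, 0.1657.
Standardized rate: 0.2066×29.69 + 0.0975×89.37 + 0.2041×174.19 + 0.1883×271.72 + 0.1378×492.10 + 0.1657×1012.85 = 337.1858 per 100,000.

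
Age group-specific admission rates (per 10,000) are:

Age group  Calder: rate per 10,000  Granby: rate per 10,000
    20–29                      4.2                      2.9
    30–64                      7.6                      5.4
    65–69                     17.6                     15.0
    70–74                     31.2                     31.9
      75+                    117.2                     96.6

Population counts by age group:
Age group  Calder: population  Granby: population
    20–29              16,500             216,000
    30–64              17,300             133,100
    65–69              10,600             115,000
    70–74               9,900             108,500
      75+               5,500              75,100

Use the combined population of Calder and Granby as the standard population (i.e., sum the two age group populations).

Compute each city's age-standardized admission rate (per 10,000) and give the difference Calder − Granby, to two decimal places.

Combined standard total = 707,500; weights = 0.3286, 0.2126, 0.1775, 0.1673, 0.1139.
Calder: 0.3286×4.2 + 0.2126×7.6 + 0.1775×17.6 + 0.1673×31.2 + 0.1139×117.2 = 24.6933 per 10,000.
Granby: 0.3286×2.9 + 0.2126×5.4 + 0.1775×15.0 + 0.1673×31.9 + 0.1139×96.6 = 21.1072 per 10,000.
Difference = 24.6933 − 21.1072 = 3.5861.

3.59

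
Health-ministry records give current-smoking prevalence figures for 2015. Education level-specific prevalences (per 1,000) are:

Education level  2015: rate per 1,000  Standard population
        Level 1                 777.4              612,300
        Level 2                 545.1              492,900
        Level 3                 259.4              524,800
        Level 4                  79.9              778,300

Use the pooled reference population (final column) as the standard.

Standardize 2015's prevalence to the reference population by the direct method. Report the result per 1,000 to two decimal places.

391.56

Standard total = 2,408,300; weights = 0.2542, 0.2047, 0.2179, 0.3232.
Standardized rate: 0.2542×777.4 + 0.2047×545.1 + 0.2179×259.4 + 0.3232×79.9 = 391.5630 per 1,000.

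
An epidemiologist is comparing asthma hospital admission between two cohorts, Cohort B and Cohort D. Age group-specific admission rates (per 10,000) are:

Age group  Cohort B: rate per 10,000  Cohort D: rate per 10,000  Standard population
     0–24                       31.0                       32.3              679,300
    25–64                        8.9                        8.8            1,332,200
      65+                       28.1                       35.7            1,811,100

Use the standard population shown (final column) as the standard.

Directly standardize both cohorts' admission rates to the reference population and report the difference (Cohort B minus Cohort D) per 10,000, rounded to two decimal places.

Standard total = 3,822,600; weights = 0.1777, 0.3485, 0.4738.
Cohort B: 0.1777×31.0 + 0.3485×8.9 + 0.4738×28.1 = 21.9240 per 10,000.
Cohort D: 0.1777×32.3 + 0.3485×8.8 + 0.4738×35.7 = 25.7210 per 10,000.
Difference = 21.9240 − 25.7210 = -3.7970.

-3.80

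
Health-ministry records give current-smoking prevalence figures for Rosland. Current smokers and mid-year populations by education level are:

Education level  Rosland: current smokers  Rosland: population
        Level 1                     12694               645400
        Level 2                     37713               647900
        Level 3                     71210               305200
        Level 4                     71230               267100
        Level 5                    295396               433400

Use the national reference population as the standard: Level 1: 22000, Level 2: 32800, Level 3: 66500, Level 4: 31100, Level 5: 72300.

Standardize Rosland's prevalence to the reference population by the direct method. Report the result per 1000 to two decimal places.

Education-specific rates per 1000 for Rosland: 19.668, 58.208, 233.322, 266.679, 681.578.
Standard total = 224700; weights = 0.0979, 0.1460, 0.2960, 0.1384, 0.3218.
Standardized rate: 0.0979×19.668 + 0.1460×58.208 + 0.2960×233.322 + 0.1384×266.679 + 0.3218×681.578 = 335.6907 per 1000.

335.69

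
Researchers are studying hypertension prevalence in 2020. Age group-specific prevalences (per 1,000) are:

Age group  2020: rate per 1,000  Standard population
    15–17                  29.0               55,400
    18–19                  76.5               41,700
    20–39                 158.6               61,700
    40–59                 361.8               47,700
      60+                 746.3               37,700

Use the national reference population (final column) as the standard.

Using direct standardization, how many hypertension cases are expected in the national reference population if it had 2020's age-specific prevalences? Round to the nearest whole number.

59976

Expected hypertension cases = Σ (standard pop × age-specific rate ÷ 1,000)
= 55,400×29.0/1,000 + 41,700×76.5/1,000 + 61,700×158.6/1,000 + 47,700×361.8/1,000 + 37,700×746.3/1,000
= 1606.60 + 3190.05 + 9785.62 + 17257.86 + 28135.51 = 59975.64.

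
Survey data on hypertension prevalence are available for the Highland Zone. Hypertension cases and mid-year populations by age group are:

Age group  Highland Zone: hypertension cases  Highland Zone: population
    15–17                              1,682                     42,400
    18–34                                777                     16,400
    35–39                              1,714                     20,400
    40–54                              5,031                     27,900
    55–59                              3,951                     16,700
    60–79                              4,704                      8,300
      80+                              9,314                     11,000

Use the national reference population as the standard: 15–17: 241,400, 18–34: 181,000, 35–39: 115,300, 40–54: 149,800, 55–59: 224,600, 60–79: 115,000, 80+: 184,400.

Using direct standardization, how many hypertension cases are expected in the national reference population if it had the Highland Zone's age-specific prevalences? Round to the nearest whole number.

Age-specific rates per 1,000 for the Highland Zone: 39.670, 47.378, 84.020, 180.323, 236.587, 566.747, 846.727.
Expected hypertension cases = Σ (standard pop × age-specific rate ÷ 1,000)
= 241,400×39.670/1,000 + 181,000×47.378/1,000 + 115,300×84.020/1,000 + 149,800×180.323/1,000 + 224,600×236.587/1,000 + 115,000×566.747/1,000 + 184,400×846.727/1,000
= 9576.29 + 8575.43 + 9687.46 + 27012.32 + 53137.40 + 65175.90 + 156136.51 = 329301.32.

329301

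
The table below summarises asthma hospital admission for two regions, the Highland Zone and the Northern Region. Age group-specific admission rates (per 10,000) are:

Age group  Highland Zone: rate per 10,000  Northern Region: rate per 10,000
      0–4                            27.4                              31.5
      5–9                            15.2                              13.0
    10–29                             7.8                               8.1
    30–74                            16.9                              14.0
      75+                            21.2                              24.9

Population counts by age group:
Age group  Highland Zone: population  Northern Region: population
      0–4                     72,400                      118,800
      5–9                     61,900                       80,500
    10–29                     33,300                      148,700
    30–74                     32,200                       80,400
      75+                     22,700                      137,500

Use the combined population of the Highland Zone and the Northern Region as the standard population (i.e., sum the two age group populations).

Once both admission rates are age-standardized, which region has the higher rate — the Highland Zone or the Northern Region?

Northern Region

Combined standard total = 788,400; weights = 0.2425, 0.1806, 0.2308, 0.1428, 0.2032.
The Highland Zone: 0.2425×27.4 + 0.1806×15.2 + 0.2308×7.8 + 0.1428×16.9 + 0.2032×21.2 = 17.9124 per 10,000.
The Northern Region: 0.2425×31.5 + 0.1806×13.0 + 0.2308×8.1 + 0.1428×14.0 + 0.2032×24.9 = 18.9163 per 10,000.
The crude rates (18.92 vs 18.63) would put the Highland Zone higher, but that reflects its age composition; once standardized to a common age structure, the Northern Region has the higher underlying rate.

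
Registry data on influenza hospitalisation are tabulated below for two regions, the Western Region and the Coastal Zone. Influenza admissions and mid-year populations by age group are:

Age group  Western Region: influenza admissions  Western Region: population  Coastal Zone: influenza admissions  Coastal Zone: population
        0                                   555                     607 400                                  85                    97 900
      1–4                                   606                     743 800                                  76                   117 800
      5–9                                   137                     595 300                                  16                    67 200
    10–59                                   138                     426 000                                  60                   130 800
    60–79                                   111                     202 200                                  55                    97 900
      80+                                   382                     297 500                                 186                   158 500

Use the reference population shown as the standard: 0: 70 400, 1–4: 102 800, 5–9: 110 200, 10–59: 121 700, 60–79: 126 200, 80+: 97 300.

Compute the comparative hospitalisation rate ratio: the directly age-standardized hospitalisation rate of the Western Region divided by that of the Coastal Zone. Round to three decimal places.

Age-specific rates per 100 000 for the Western Region: 91.37, 81.47, 23.01, 32.39, 54.90, 128.40.
For the Coastal Zone: 86.82, 64.52, 23.81, 45.87, 56.18, 117.35.
Standard total = 628 600; weights = 0.1120, 0.1635, 0.1753, 0.1936, 0.2008, 0.1548.
The Western Region: 0.1120×91.37 + 0.1635×81.47 + 0.1753×23.01 + 0.1936×32.39 + 0.2008×54.90 + 0.1548×128.40 = 64.7601 per 100 000.
The Coastal Zone: 0.1120×86.82 + 0.1635×64.52 + 0.1753×23.81 + 0.1936×45.87 + 0.2008×56.18 + 0.1548×117.35 = 62.7729 per 100 000.
Ratio = 64.7601 ÷ 62.7729 = 1.03166.

1.032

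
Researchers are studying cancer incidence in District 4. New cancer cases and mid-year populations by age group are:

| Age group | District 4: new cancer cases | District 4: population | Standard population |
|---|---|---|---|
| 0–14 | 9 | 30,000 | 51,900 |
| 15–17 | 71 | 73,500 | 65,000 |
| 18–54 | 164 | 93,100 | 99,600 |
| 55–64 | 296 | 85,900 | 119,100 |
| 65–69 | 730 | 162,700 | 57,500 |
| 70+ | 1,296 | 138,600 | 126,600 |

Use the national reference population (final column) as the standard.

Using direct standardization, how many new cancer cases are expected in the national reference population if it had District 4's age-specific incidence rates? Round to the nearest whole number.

Age-specific rates per 100,000 for District 4: 30.00, 96.60, 176.15, 344.59, 448.68, 935.06.
Expected new cancer cases = Σ (standard pop × age-specific rate ÷ 100,000)
= 51,900×30.00/100,000 + 65,000×96.60/100,000 + 99,600×176.15/100,000 + 119,100×344.59/100,000 + 57,500×448.68/100,000 + 126,600×935.06/100,000
= 15.57 + 62.79 + 175.45 + 410.40 + 257.99 + 1183.79 = 2105.99.

2106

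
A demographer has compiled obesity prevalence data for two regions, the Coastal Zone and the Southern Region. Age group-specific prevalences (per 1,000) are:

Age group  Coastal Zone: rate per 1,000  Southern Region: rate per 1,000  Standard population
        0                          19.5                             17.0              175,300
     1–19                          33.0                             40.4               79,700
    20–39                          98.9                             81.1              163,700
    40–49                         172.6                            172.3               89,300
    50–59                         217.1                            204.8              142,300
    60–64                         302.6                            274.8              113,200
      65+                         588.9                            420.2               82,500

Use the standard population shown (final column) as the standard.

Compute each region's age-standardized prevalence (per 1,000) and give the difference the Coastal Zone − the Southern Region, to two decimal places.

25.54

Standard total = 846,000; weights = 0.2072, 0.0942, 0.1935, 0.1056, 0.1682, 0.1338, 0.0975.
The Coastal Zone: 0.2072×19.5 + 0.0942×33.0 + 0.1935×98.9 + 0.1056×172.6 + 0.1682×217.1 + 0.1338×302.6 + 0.0975×588.9 = 178.9403 per 1,000.
The Southern Region: 0.2072×17.0 + 0.0942×40.4 + 0.1935×81.1 + 0.1056×172.3 + 0.1682×204.8 + 0.1338×274.8 + 0.0975×420.2 = 153.4035 per 1,000.
Difference = 178.9403 − 153.4035 = 25.5368.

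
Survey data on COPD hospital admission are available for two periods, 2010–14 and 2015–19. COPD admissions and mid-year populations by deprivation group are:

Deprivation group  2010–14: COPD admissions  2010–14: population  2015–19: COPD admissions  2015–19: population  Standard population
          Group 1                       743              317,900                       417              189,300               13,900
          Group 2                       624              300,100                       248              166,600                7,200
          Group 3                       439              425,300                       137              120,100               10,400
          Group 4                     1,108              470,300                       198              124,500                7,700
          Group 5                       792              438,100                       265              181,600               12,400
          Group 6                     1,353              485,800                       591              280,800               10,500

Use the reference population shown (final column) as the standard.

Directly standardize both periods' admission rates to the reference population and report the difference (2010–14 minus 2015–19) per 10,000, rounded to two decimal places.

Deprivation-specific rates per 10,000 for 2010–14: 23.37, 20.79, 10.32, 23.56, 18.08, 27.85.
For 2015–19: 22.03, 14.89, 11.41, 15.90, 14.59, 21.05.
Standard total = 62,100; weights = 0.2238, 0.1159, 0.1675, 0.1240, 0.1997, 0.1691.
2010–14: 0.2238×23.37 + 0.1159×20.79 + 0.1675×10.32 + 0.1240×23.56 + 0.1997×18.08 + 0.1691×27.85 = 20.6110 per 10,000.
2015–19: 0.2238×22.03 + 0.1159×14.89 + 0.1675×11.41 + 0.1240×15.90 + 0.1997×14.59 + 0.1691×21.05 = 17.0114 per 10,000.
Difference = 20.6110 − 17.0114 = 3.5996.

3.60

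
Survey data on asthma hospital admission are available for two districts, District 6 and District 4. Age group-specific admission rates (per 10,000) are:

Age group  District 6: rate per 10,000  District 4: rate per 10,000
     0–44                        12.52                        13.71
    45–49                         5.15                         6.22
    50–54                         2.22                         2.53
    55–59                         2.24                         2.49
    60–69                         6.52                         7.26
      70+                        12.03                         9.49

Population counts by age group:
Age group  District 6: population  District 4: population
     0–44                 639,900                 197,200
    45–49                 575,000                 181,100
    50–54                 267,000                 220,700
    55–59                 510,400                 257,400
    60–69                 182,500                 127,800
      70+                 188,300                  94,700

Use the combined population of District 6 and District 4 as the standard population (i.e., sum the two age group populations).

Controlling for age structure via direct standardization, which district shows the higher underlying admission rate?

Combined standard total = 3,442,000; weights = 0.2432, 0.2197, 0.1417, 0.2231, 0.0902, 0.0822.
District 6: 0.2432×12.52 + 0.2197×5.15 + 0.1417×2.22 + 0.2231×2.24 + 0.0902×6.52 + 0.0822×12.03 = 6.5673 per 10,000.
District 4: 0.2432×13.71 + 0.2197×6.22 + 0.1417×2.53 + 0.2231×2.49 + 0.0902×7.26 + 0.0822×9.49 = 7.0493 per 10,000.
The crude rates (6.84 vs 6.35) would put District 6 higher, but that reflects its age composition; once standardized to a common age structure, District 4 has the higher underlying rate.

District 4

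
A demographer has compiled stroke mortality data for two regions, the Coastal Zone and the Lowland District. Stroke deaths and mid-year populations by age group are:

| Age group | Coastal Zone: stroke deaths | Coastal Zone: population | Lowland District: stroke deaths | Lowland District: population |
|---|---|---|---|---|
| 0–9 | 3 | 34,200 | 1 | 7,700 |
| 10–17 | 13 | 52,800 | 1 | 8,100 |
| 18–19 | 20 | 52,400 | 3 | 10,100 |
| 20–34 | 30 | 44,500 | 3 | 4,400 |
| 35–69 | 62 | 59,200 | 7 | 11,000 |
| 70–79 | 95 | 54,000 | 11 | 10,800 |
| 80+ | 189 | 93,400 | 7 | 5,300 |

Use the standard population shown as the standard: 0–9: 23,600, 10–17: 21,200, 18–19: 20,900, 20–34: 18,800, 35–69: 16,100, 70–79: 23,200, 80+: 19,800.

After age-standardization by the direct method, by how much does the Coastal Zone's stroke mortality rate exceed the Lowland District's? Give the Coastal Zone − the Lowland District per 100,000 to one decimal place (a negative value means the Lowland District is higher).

Age-specific rates per 100,000 for the Coastal Zone: 8.77, 24.62, 38.17, 67.42, 104.73, 175.93, 202.36.
For the Lowland District: 12.99, 12.35, 29.70, 68.18, 63.64, 101.85, 132.08.
Standard total = 143,600; weights = 0.1643, 0.1476, 0.1455, 0.1309, 0.1121, 0.1616, 0.1379.
The Coastal Zone: 0.1643×8.77 + 0.1476×24.62 + 0.1455×38.17 + 0.1309×67.42 + 0.1121×104.73 + 0.1616×175.93 + 0.1379×202.36 = 87.5235 per 100,000.
The Lowland District: 0.1643×12.99 + 0.1476×12.35 + 0.1455×29.70 + 0.1309×68.18 + 0.1121×63.64 + 0.1616×101.85 + 0.1379×132.08 = 59.0072 per 100,000.
Difference = 87.5235 − 59.0072 = 28.5163.

28.5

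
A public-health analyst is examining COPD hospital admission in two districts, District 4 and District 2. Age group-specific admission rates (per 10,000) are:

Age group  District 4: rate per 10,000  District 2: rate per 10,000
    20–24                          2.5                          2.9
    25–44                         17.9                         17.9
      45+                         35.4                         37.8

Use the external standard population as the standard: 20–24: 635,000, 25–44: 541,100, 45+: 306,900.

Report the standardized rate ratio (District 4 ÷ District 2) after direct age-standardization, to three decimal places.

Standard total = 1,483,000; weights = 0.4282, 0.3649, 0.2069.
District 4: 0.4282×2.5 + 0.3649×17.9 + 0.2069×35.4 = 14.9275 per 10,000.
District 2: 0.4282×2.9 + 0.3649×17.9 + 0.2069×37.8 = 15.5954 per 10,000.
Ratio = 14.9275 ÷ 15.5954 = 0.95717.

0.957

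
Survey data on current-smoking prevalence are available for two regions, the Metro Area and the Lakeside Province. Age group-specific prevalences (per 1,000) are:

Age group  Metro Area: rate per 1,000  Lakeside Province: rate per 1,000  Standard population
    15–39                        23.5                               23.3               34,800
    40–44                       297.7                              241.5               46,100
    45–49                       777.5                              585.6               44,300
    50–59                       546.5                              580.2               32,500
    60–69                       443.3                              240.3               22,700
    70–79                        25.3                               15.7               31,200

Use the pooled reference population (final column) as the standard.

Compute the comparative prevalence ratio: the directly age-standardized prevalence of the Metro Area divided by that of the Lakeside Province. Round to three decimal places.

1.238

Standard total = 211,600; weights = 0.1645, 0.2179, 0.2094, 0.1536, 0.1073, 0.1474.
The Metro Area: 0.1645×23.5 + 0.2179×297.7 + 0.2094×777.5 + 0.1536×546.5 + 0.1073×443.3 + 0.1474×25.3 = 366.7228 per 1,000.
The Lakeside Province: 0.1645×23.3 + 0.2179×241.5 + 0.2094×585.6 + 0.1536×580.2 + 0.1073×240.3 + 0.1474×15.7 = 296.2534 per 1,000.
Ratio = 366.7228 ÷ 296.2534 = 1.23787.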